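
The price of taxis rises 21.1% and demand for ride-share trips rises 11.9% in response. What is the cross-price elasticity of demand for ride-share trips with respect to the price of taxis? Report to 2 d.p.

0.56

ε = (%ΔQ of ride-share trips) / (%ΔP of taxis) = (11.9%) / (21.1%) ≈ 0.56.
Positive cross-price elasticity: substitutes.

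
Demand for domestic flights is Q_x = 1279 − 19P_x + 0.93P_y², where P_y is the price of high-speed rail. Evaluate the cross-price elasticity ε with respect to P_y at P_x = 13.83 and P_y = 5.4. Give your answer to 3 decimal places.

0.052

At P_x = 13.83 and P_y = 5.4: Q_x = 1043.349.
∂Q_x/∂P_y = 1.86P_y = 1.86(5.4) = 10.0440.
ε = (∂Q_x/∂P_y)(P_y/Q_x) = 10.0440 × (5.4/1043.349) ≈ 0.052.
ε > 0: substitutes.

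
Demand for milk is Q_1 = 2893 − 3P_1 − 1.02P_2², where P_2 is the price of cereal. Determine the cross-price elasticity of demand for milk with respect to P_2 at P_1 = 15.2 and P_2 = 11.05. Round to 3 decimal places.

At P_1 = 15.2 and P_2 = 11.05: Q_1 = 2722.855.
∂Q_1/∂P_2 = -2.04P_2 = -2.04(11.05) = -22.5420.
ε = (∂Q_1/∂P_2)(P_2/Q_1) = -22.5420 × (11.05/2722.855) ≈ -0.091.

-0.091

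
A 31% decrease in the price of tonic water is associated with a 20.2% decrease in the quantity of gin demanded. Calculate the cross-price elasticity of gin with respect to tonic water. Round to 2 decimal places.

ε = (%ΔQ of gin) / (%ΔP of tonic water) = (-20.2%) / (-31%) ≈ 0.65.
Positive cross-price elasticity: substitutes.

0.65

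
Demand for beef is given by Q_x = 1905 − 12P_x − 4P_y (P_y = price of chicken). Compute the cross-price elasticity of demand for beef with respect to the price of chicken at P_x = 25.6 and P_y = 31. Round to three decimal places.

At P_x = 25.6 and P_y = 31: Q_x = 1473.8.
∂Q_x/∂P_y = -4.
ε = (∂Q_x/∂P_y)(P_y/Q_x) = -4 × (31/1473.8) ≈ -0.084.
Since ε < 0, beef and chicken are complements.

-0.084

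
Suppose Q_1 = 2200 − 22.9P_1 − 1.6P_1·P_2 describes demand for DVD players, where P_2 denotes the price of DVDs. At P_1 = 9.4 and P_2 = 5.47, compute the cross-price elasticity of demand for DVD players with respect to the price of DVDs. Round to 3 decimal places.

-0.043

At P_1 = 9.4 and P_2 = 5.47: Q_1 = 1902.471.
∂Q_1/∂P_2 = -1.6P_1 = -1.6(9.4) = -15.0400.
ε = (∂Q_1/∂P_2)(P_2/Q_1) = -15.0400 × (5.47/1902.471) ≈ -0.043.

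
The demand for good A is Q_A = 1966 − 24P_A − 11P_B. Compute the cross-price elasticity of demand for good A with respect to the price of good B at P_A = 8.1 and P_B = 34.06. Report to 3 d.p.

At P_A = 8.1 and P_B = 34.06: Q_A = 1396.94.
∂Q_A/∂P_B = -11.
ε = (∂Q_A/∂P_B)(P_B/Q_A) = -11 × (34.06/1396.94) ≈ -0.268.

-0.268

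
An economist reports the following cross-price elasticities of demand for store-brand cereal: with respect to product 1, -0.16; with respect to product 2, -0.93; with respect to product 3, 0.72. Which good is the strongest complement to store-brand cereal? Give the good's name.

product 2

Complements have ε < 0. The most negative value is -0.93 (product 2).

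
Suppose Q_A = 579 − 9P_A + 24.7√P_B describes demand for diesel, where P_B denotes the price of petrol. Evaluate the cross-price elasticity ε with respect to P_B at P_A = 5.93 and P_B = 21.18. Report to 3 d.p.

0.089

At P_A = 5.93 and P_B = 21.18: Q_A = 639.304.
∂Q_A/∂P_B = 24.7/(2√P_B) = 24.7/(2√21.18) = 2.6835.
ε = (∂Q_A/∂P_B)(P_B/Q_A) = 2.6835 × (21.18/639.304) ≈ 0.089.
ε > 0: substitutes.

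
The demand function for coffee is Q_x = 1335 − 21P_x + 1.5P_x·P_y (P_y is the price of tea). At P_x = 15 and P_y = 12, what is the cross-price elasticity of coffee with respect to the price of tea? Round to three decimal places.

0.209

At P_x = 15 and P_y = 12: Q_x = 1290.
∂Q_x/∂P_y = 1.5P_x = 1.5(15) = 22.5000.
ε = (∂Q_x/∂P_y)(P_y/Q_x) = 22.5000 × (12/1290) ≈ 0.209.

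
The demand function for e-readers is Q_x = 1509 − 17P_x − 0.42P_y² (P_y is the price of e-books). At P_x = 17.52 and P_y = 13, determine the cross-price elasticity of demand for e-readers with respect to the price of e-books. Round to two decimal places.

At P_x = 17.52 and P_y = 13: Q_x = 1140.18.
∂Q_x/∂P_y = -0.84P_y = -0.84(13) = -10.9200.
ε = (∂Q_x/∂P_y)(P_y/Q_x) = -10.9200 × (13/1140.18) ≈ -0.12.

-0.12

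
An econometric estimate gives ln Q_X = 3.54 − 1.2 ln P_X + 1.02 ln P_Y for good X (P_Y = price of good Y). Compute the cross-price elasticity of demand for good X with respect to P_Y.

In a log-linear (constant-elasticity) demand function, the coefficient on ln P_Y is the cross-price elasticity.
ε = 1.02. Positive, so good X and good Y are substitutes.

1.02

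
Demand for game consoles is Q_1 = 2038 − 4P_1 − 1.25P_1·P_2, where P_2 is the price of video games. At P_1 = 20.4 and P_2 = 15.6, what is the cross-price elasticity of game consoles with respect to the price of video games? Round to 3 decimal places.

At P_1 = 20.4 and P_2 = 15.6: Q_1 = 1558.6.
∂Q_1/∂P_2 = -1.25P_1 = -1.25(20.4) = -25.5000.
ε = (∂Q_1/∂P_2)(P_2/Q_1) = -25.5000 × (15.6/1558.6) ≈ -0.255.
ε < 0: complements.

-0.255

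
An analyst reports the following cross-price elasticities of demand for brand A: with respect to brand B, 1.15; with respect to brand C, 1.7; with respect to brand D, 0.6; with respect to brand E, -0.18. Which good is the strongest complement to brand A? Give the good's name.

Complements have ε < 0. The most negative value is -0.18 (brand E).

brand E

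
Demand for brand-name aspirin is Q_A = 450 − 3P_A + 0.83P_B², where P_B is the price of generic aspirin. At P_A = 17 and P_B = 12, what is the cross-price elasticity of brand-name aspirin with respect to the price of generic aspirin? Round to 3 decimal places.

At P_A = 17 and P_B = 12: Q_A = 518.52.
∂Q_A/∂P_B = 1.66P_B = 1.66(12) = 19.9200.
ε = (∂Q_A/∂P_B)(P_B/Q_A) = 19.9200 × (12/518.52) ≈ 0.461.

0.461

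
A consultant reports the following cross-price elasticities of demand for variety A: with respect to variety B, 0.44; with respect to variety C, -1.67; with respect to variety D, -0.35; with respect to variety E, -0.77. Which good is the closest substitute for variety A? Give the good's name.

variety B

Substitutes have ε > 0. Among the positive values, 0.44 (variety B) is largest.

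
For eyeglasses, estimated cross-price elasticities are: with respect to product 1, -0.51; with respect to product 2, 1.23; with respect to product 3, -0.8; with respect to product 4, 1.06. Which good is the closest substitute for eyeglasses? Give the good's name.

Substitutes have ε > 0. Among the positive values, 1.23 (product 2) is largest.

product 2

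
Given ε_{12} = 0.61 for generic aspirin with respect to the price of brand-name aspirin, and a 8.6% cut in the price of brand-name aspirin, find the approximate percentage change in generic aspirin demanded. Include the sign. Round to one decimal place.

%ΔQ ≈ ε × %ΔP of brand-name aspirin = 0.61 × (-8.6%) = -5.2%.

-5.2%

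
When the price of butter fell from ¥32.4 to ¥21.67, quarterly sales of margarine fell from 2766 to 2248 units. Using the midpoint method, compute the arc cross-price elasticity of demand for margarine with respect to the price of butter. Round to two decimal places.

ΔQ_A = 2248 − 2766 = -518; ΔP_B = 21.67 − 32.4 = -10.73.
Midpoints: Q̄_A = 2507.0, P̄_B = 27.04.
ε = (ΔQ_A/Q̄_A)/(ΔP_B/P̄_B) = (-518/2507.0)/(-10.73/27.04) ≈ 0.52.

0.52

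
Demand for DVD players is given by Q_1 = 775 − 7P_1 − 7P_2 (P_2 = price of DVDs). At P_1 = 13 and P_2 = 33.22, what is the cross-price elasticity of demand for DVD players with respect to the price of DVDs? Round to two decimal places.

-0.52

At P_1 = 13 and P_2 = 33.22: Q_1 = 451.46.
∂Q_1/∂P_2 = -7.
ε = (∂Q_1/∂P_2)(P_2/Q_1) = -7 × (33.22/451.46) ≈ -0.52.
Since ε < 0, DVD players and DVDs are complements.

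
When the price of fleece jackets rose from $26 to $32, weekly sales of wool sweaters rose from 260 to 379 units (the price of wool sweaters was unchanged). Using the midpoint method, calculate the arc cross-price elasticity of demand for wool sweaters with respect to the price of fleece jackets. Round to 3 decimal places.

1.800

ΔQ_A = 379 − 260 = 119; ΔP_B = 32 − 26 = 6.
Midpoints: Q̄_A = 319.5, P̄_B = 29.00.
ε = (ΔQ_A/Q̄_A)/(ΔP_B/P̄_B) = (119/319.5)/(6/29.00) ≈ 1.800.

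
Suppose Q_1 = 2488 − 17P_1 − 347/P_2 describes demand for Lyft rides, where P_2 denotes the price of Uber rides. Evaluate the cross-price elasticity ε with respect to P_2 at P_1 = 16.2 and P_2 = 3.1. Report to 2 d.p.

At P_1 = 16.2 and P_2 = 3.1: Q_1 = 2100.665.
∂Q_1/∂P_2 = 347/P_2² = 36.1082.
ε = (∂Q_1/∂P_2)(P_2/Q_1) = 36.1082 × (3.1/2100.665) ≈ 0.05.

0.05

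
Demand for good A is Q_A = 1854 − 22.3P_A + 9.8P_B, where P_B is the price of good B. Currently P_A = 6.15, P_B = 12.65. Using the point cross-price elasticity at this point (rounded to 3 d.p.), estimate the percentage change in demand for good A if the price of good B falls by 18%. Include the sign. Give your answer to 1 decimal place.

At P_A = 6.15, P_B = 12.65: Q_A = 1840.825.
∂Q_A/∂P_B = 9.8.
ε = (∂Q_A/∂P_B)(P_B/Q_A) = 9.8000 × 12.65/1840.825 ≈ 0.067.
%ΔQ_A ≈ ε × %ΔP_B = 0.067 × (-18%) = -1.2%.

-1.2%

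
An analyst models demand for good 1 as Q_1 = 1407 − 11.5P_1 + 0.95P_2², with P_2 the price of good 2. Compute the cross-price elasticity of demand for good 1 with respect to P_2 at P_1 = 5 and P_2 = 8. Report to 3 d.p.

0.086

At P_1 = 5 and P_2 = 8: Q_1 = 1410.3.
∂Q_1/∂P_2 = 1.9P_2 = 1.9(8) = 15.2000.
ε = (∂Q_1/∂P_2)(P_2/Q_1) = 15.2000 × (8/1410.3) ≈ 0.086.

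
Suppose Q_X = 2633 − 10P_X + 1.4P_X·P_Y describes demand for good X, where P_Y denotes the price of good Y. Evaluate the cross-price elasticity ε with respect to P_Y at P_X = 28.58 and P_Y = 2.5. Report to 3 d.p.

0.041

At P_X = 28.58 and P_Y = 2.5: Q_X = 2447.23.
∂Q_X/∂P_Y = 1.4P_X = 1.4(28.58) = 40.0120.
ε = (∂Q_X/∂P_Y)(P_Y/Q_X) = 40.0120 × (2.5/2447.23) ≈ 0.041.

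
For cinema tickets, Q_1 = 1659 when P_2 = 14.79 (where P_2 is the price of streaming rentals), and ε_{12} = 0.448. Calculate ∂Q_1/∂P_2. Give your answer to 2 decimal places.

ε = (∂Q_1/∂P_2)·(P_2/Q_1) ⇒ ∂Q_1/∂P_2 = ε·Q_1/P_2 = 0.448 × 1659/14.79 ≈ 50.25.

50.25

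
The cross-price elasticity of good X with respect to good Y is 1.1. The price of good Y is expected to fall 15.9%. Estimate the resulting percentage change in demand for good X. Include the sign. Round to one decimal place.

%ΔQ ≈ ε × %ΔP of good Y = 1.1 × (-15.9%) = -17.5%.
Demand for good X falls by about 17.5%.

-17.5%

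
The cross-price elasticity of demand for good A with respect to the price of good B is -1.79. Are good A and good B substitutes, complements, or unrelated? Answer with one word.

complements

ε = -1.79 < 0, so a higher price of good B lowers demand for good A: complements.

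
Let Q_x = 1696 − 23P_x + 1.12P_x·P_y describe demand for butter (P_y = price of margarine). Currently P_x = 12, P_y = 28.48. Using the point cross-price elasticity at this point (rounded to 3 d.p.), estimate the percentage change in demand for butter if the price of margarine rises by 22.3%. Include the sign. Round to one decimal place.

At P_x = 12, P_y = 28.48: Q_x = 1802.771.
∂Q_x/∂P_y = 1.12P_x = 13.4400.
ε = (∂Q_x/∂P_y)(P_y/Q_x) = 13.4400 × 28.48/1802.771 ≈ 0.212.
%ΔQ_x ≈ ε × %ΔP_y = 0.212 × (22.3%) = 4.7%.

4.7%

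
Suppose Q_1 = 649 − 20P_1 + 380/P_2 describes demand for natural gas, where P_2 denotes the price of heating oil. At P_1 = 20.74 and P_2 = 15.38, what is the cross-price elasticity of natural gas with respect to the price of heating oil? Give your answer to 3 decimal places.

-0.095

At P_1 = 20.74 and P_2 = 15.38: Q_1 = 258.907.
∂Q_1/∂P_2 = −380/P_2² = -1.6065.
ε = (∂Q_1/∂P_2)(P_2/Q_1) = -1.6065 × (15.38/258.907) ≈ -0.095.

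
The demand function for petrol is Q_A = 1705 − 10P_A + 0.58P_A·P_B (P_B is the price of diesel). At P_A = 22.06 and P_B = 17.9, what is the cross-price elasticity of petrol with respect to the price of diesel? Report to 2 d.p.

0.13

At P_A = 22.06 and P_B = 17.9: Q_A = 1713.427.
∂Q_A/∂P_B = 0.58P_A = 0.58(22.06) = 12.7948.
ε = (∂Q_A/∂P_B)(P_B/Q_A) = 12.7948 × (17.9/1713.427) ≈ 0.13.
ε > 0: substitutes.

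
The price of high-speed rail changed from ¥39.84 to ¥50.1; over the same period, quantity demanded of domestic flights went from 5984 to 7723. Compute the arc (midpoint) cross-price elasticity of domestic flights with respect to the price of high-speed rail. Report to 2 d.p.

ΔQ_A = 7723 − 5984 = 1739; ΔP_B = 50.1 − 39.84 = 10.26.
Midpoints: Q̄_A = 6853.5, P̄_B = 44.97.
ε = (ΔQ_A/Q̄_A)/(ΔP_B/P̄_B) = (1739/6853.5)/(10.26/44.97) ≈ 1.11.

1.11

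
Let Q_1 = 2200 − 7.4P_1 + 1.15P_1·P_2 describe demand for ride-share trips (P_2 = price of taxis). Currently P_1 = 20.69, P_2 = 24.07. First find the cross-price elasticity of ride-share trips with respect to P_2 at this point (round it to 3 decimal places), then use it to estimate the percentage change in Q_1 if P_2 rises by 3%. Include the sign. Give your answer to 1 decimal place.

At P_1 = 20.69, P_2 = 24.07: Q_1 = 2619.604.
∂Q_1/∂P_2 = 1.15P_1 = 23.7935.
ε = (∂Q_1/∂P_2)(P_2/Q_1) = 23.7935 × 24.07/2619.604 ≈ 0.219.
%ΔQ_1 ≈ ε × %ΔP_2 = 0.219 × (3%) = 0.7%.

0.7%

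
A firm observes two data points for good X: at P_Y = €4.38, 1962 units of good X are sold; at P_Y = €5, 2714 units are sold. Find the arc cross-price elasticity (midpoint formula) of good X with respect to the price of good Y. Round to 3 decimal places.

ΔQ_X = 2714 − 1962 = 752; ΔP_Y = 5 − 4.38 = 0.62.
Midpoints: Q̄_X = 2338.0, P̄_Y = 4.69.
ε = (ΔQ_X/Q̄_X)/(ΔP_Y/P̄_Y) = (752/2338.0)/(0.62/4.69) ≈ 2.433.

2.433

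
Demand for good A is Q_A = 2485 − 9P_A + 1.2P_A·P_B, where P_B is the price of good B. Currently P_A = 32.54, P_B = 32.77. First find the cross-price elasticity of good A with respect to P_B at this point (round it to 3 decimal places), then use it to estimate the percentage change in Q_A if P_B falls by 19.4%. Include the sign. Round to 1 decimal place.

At P_A = 32.54, P_B = 32.77: Q_A = 3471.743.
∂Q_A/∂P_B = 1.2P_A = 39.0480.
ε = (∂Q_A/∂P_B)(P_B/Q_A) = 39.0480 × 32.77/3471.743 ≈ 0.369.
%ΔQ_A ≈ ε × %ΔP_B = 0.369 × (-19.4%) = -7.2%.

-7.2%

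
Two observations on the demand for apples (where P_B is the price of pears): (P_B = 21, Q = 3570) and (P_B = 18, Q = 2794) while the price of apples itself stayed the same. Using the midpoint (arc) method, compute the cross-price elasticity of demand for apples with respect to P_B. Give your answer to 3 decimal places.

1.585

ΔQ_A = 2794 − 3570 = -776; ΔP_B = 18 − 21 = -3.
Midpoints: Q̄_A = 3182.0, P̄_B = 19.50.
ε = (ΔQ_A/Q̄_A)/(ΔP_B/P̄_B) = (-776/3182.0)/(-3/19.50) ≈ 1.585.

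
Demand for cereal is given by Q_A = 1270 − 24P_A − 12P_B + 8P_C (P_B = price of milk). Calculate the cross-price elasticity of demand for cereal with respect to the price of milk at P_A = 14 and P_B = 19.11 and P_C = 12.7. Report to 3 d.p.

At P_A = 14 and P_B = 19.11 and P_C = 12.7: Q_A = 806.28.
∂Q_A/∂P_B = -12.
ε = (∂Q_A/∂P_B)(P_B/Q_A) = -12 × (19.11/806.28) ≈ -0.284.

-0.284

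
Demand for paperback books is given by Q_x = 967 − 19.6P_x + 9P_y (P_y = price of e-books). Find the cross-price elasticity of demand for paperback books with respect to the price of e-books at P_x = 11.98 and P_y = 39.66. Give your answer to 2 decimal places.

At P_x = 11.98 and P_y = 39.66: Q_x = 1089.132.
∂Q_x/∂P_y = 9.
ε = (∂Q_x/∂P_y)(P_y/Q_x) = 9 × (39.66/1089.132) ≈ 0.33.

0.33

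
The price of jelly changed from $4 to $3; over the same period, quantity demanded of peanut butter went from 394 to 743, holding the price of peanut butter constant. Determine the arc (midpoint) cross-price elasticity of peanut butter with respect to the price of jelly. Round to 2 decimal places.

-2.15

ΔQ_A = 743 − 394 = 349; ΔP_B = 3 − 4 = -1.
Midpoints: Q̄_A = 568.5, P̄_B = 3.50.
ε = (ΔQ_A/Q̄_A)/(ΔP_B/P̄_B) = (349/568.5)/(-1/3.50) ≈ -2.15.
ε < 0: peanut butter and jelly are complements.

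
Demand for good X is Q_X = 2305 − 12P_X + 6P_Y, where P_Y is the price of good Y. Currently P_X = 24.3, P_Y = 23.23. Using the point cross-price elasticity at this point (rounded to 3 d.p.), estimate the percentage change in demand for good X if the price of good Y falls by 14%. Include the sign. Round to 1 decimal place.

At P_X = 24.3, P_Y = 23.23: Q_X = 2152.78.
∂Q_X/∂P_Y = 6.
ε = (∂Q_X/∂P_Y)(P_Y/Q_X) = 6.0000 × 23.23/2152.78 ≈ 0.065.
%ΔQ_X ≈ ε × %ΔP_Y = 0.065 × (-14%) = -0.9%.

-0.9%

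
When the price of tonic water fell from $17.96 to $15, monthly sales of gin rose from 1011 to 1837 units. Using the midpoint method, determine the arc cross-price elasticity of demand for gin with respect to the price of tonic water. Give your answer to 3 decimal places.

-3.230

ΔQ_A = 1837 − 1011 = 826; ΔP_B = 15 − 17.96 = -2.96.
Midpoints: Q̄_A = 1424.0, P̄_B = 16.48.
ε = (ΔQ_A/Q̄_A)/(ΔP_B/P̄_B) = (826/1424.0)/(-2.96/16.48) ≈ -3.230.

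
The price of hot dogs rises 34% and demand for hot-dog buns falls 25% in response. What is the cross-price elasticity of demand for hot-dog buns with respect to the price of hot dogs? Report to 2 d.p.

-0.74

ε = (%ΔQ of hot-dog buns) / (%ΔP of hot dogs) = (-25%) / (34%) ≈ -0.74.
Negative cross-price elasticity: complements.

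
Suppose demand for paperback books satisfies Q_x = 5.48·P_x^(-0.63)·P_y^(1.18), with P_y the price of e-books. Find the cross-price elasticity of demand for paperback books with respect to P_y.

In a log-linear (constant-elasticity) demand function, the coefficient on the exponent of P_y is the cross-price elasticity.
ε = 1.18. Positive, so paperback books and e-books are substitutes.

1.18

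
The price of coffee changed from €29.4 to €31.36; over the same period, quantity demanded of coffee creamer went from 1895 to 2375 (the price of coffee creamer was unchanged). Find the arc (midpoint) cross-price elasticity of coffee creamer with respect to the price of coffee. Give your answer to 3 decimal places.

3.485

ΔQ_A = 2375 − 1895 = 480; ΔP_B = 31.36 − 29.4 = 1.96.
Midpoints: Q̄_A = 2135.0, P̄_B = 30.38.
ε = (ΔQ_A/Q̄_A)/(ΔP_B/P̄_B) = (480/2135.0)/(1.96/30.38) ≈ 3.485.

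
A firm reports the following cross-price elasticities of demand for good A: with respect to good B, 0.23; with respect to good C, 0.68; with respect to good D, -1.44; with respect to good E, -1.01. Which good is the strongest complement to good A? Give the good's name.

good D

Complements have ε < 0. The most negative value is -1.44 (good D).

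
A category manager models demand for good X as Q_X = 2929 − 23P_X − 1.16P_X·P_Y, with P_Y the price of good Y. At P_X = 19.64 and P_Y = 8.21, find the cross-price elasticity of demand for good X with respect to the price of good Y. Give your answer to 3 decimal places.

-0.082

At P_X = 19.64 and P_Y = 8.21: Q_X = 2290.236.
∂Q_X/∂P_Y = -1.16P_X = -1.16(19.64) = -22.7824.
ε = (∂Q_X/∂P_Y)(P_Y/Q_X) = -22.7824 × (8.21/2290.236) ≈ -0.082.
ε < 0: complements.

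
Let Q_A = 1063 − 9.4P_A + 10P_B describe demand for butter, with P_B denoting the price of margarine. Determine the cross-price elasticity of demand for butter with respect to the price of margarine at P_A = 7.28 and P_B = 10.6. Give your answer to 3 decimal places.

At P_A = 7.28 and P_B = 10.6: Q_A = 1100.568.
∂Q_A/∂P_B = 10.
ε = (∂Q_A/∂P_B)(P_B/Q_A) = 10 × (10.6/1100.568) ≈ 0.096.

0.096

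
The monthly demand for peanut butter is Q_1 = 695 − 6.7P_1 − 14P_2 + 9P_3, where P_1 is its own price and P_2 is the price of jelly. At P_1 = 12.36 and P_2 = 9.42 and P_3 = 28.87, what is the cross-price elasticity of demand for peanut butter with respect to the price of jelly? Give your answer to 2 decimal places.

At P_1 = 12.36 and P_2 = 9.42 and P_3 = 28.87: Q_1 = 740.138.
∂Q_1/∂P_2 = -14.
ε = (∂Q_1/∂P_2)(P_2/Q_1) = -14 × (9.42/740.138) ≈ -0.18.

-0.18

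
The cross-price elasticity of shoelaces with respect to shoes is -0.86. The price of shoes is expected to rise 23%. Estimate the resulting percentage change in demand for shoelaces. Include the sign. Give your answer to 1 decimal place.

%ΔQ ≈ ε × %ΔP of shoes = -0.86 × (23%) = -19.8%.

-19.8%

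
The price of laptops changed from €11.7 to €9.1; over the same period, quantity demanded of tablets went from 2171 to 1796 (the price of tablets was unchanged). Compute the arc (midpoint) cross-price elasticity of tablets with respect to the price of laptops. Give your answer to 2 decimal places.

0.76

ΔQ_A = 1796 − 2171 = -375; ΔP_B = 9.1 − 11.7 = -2.6.
Midpoints: Q̄_A = 1983.5, P̄_B = 10.40.
ε = (ΔQ_A/Q̄_A)/(ΔP_B/P̄_B) = (-375/1983.5)/(-2.6/10.40) ≈ 0.76.
ε > 0: tablets and laptops are substitutes.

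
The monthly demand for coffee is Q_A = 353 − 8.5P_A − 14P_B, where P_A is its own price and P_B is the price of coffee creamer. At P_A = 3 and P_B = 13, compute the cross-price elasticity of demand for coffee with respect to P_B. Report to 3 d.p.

At P_A = 3 and P_B = 13: Q_A = 145.5.
∂Q_A/∂P_B = -14.
ε = (∂Q_A/∂P_B)(P_B/Q_A) = -14 × (13/145.5) ≈ -1.251.
Since ε < 0, coffee and coffee creamer are complements.

-1.251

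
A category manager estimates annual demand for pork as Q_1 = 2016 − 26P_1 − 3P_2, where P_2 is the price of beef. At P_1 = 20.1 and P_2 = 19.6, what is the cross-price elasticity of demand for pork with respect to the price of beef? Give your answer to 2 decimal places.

At P_1 = 20.1 and P_2 = 19.6: Q_1 = 1434.6.
∂Q_1/∂P_2 = -3.
ε = (∂Q_1/∂P_2)(P_2/Q_1) = -3 × (19.6/1434.6) ≈ -0.04.

-0.04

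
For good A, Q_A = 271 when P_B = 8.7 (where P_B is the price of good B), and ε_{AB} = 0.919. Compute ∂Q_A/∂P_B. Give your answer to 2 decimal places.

28.63

ε = (∂Q_A/∂P_B)·(P_B/Q_A) ⇒ ∂Q_A/∂P_B = ε·Q_A/P_B = 0.919 × 271/8.7 ≈ 28.63.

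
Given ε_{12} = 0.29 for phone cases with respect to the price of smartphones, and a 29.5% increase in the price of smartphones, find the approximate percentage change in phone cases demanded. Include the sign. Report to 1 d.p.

8.6%

%ΔQ ≈ ε × %ΔP of smartphones = 0.29 × (29.5%) = 8.6%.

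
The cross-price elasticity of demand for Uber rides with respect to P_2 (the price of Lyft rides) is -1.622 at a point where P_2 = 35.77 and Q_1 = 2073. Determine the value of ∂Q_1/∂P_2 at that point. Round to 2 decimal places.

ε = (∂Q_1/∂P_2)·(P_2/Q_1) ⇒ ∂Q_1/∂P_2 = ε·Q_1/P_2 = -1.622 × 2073/35.77 ≈ -94.00.

-94.00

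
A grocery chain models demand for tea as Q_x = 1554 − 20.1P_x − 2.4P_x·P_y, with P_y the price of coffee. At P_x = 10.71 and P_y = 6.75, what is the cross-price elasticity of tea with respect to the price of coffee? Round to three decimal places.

At P_x = 10.71 and P_y = 6.75: Q_x = 1165.227.
∂Q_x/∂P_y = -2.4P_x = -2.4(10.71) = -25.7040.
ε = (∂Q_x/∂P_y)(P_y/Q_x) = -25.7040 × (6.75/1165.227) ≈ -0.149.
ε < 0: complements.

-0.149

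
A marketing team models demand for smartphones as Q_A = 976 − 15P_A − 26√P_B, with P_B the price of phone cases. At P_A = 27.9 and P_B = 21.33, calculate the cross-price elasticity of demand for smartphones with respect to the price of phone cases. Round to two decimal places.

At P_A = 27.9 and P_B = 21.33: Q_A = 437.421.
∂Q_A/∂P_B = -26/(2√P_B) = -26/(2√21.33) = -2.8148.
ε = (∂Q_A/∂P_B)(P_B/Q_A) = -2.8148 × (21.33/437.421) ≈ -0.14.
ε < 0: complements.

-0.14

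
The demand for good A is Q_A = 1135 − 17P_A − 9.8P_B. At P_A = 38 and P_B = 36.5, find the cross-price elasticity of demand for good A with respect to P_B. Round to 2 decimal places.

At P_A = 38 and P_B = 36.5: Q_A = 131.3.
∂Q_A/∂P_B = -9.8.
ε = (∂Q_A/∂P_B)(P_B/Q_A) = -9.8 × (36.5/131.3) ≈ -2.72.

-2.72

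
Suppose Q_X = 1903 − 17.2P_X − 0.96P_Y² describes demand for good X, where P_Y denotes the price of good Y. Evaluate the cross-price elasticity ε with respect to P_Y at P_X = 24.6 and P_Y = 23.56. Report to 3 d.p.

At P_X = 24.6 and P_Y = 23.56: Q_X = 947.009.
∂Q_X/∂P_Y = -1.92P_Y = -1.92(23.56) = -45.2352.
ε = (∂Q_X/∂P_Y)(P_Y/Q_X) = -45.2352 × (23.56/947.009) ≈ -1.125.

-1.125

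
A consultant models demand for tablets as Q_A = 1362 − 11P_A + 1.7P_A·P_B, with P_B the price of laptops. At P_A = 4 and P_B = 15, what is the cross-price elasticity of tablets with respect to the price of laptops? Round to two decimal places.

0.07

At P_A = 4 and P_B = 15: Q_A = 1420.
∂Q_A/∂P_B = 1.7P_A = 1.7(4) = 6.8000.
ε = (∂Q_A/∂P_B)(P_B/Q_A) = 6.8000 × (15/1420) ≈ 0.07.
ε > 0: substitutes.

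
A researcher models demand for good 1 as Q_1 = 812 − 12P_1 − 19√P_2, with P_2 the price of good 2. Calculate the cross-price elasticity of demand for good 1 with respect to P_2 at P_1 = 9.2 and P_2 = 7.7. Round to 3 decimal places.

-0.041

At P_1 = 9.2 and P_2 = 7.7: Q_1 = 648.877.
∂Q_1/∂P_2 = -19/(2√P_2) = -19/(2√7.7) = -3.4236.
ε = (∂Q_1/∂P_2)(P_2/Q_1) = -3.4236 × (7.7/648.877) ≈ -0.041.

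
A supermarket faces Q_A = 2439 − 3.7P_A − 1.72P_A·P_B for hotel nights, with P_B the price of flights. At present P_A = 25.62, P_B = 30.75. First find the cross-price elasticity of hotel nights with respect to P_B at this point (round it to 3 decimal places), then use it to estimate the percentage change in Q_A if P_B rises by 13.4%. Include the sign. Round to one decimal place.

-18.4%

At P_A = 25.62, P_B = 30.75: Q_A = 989.164.
∂Q_A/∂P_B = -1.72P_A = -44.0664.
ε = (∂Q_A/∂P_B)(P_B/Q_A) = -44.0664 × 30.75/989.164 ≈ -1.370.
%ΔQ_A ≈ ε × %ΔP_B = -1.370 × (13.4%) = -18.4%.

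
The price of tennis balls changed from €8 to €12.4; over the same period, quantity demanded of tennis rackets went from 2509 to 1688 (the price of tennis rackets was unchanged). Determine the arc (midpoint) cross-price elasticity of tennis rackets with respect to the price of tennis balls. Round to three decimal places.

ΔQ_A = 1688 − 2509 = -821; ΔP_B = 12.4 − 8 = 4.4.
Midpoints: Q̄_A = 2098.5, P̄_B = 10.20.
ε = (ΔQ_A/Q̄_A)/(ΔP_B/P̄_B) = (-821/2098.5)/(4.4/10.20) ≈ -0.907.

-0.907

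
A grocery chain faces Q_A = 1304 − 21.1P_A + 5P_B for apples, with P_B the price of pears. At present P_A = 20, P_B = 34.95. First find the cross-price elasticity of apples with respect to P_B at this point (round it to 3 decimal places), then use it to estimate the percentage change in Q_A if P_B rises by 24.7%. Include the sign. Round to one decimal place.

At P_A = 20, P_B = 34.95: Q_A = 1056.75.
∂Q_A/∂P_B = 5.
ε = (∂Q_A/∂P_B)(P_B/Q_A) = 5.0000 × 34.95/1056.75 ≈ 0.165.
%ΔQ_A ≈ ε × %ΔP_B = 0.165 × (24.7%) = 4.1%.

4.1%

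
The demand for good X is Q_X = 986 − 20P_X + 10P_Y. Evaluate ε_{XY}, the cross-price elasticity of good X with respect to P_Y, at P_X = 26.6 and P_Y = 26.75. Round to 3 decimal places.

At P_X = 26.6 and P_Y = 26.75: Q_X = 721.5.
∂Q_X/∂P_Y = 10.
ε = (∂Q_X/∂P_Y)(P_Y/Q_X) = 10 × (26.75/721.5) ≈ 0.371.
Since ε > 0, good X and good Y are substitutes.

0.371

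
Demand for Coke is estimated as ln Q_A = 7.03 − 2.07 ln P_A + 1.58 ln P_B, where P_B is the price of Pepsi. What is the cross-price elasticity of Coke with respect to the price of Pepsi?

In a log-linear (constant-elasticity) demand function, the coefficient on ln P_B is the cross-price elasticity.
ε = 1.58. Positive, so Coke and Pepsi are substitutes.

1.58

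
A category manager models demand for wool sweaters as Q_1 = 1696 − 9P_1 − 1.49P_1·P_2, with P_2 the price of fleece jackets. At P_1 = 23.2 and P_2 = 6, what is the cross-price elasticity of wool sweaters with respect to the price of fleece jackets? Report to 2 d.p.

At P_1 = 23.2 and P_2 = 6: Q_1 = 1279.792.
∂Q_1/∂P_2 = -1.49P_1 = -1.49(23.2) = -34.5680.
ε = (∂Q_1/∂P_2)(P_2/Q_1) = -34.5680 × (6/1279.792) ≈ -0.16.
ε < 0: complements.

-0.16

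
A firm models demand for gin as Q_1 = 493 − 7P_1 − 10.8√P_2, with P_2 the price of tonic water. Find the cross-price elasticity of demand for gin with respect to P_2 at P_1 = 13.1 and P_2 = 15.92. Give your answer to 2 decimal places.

-0.06

At P_1 = 13.1 and P_2 = 15.92: Q_1 = 358.208.
∂Q_1/∂P_2 = -10.8/(2√P_2) = -10.8/(2√15.92) = -1.3534.
ε = (∂Q_1/∂P_2)(P_2/Q_1) = -1.3534 × (15.92/358.208) ≈ -0.06.
ε < 0: complements.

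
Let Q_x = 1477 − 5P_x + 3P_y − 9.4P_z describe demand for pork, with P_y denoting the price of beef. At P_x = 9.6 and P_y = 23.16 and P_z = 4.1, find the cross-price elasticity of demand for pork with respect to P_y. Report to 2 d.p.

0.05

At P_x = 9.6 and P_y = 23.16 and P_z = 4.1: Q_x = 1459.94.
∂Q_x/∂P_y = 3.
ε = (∂Q_x/∂P_y)(P_y/Q_x) = 3 × (23.16/1459.94) ≈ 0.05.
Since ε > 0, pork and beef are substitutes.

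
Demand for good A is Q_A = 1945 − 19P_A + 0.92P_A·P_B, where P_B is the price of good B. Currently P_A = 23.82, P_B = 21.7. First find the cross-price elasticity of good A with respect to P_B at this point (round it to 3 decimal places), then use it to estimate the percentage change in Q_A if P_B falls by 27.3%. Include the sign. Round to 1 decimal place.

At P_A = 23.82, P_B = 21.7: Q_A = 1967.962.
∂Q_A/∂P_B = 0.92P_A = 21.9144.
ε = (∂Q_A/∂P_B)(P_B/Q_A) = 21.9144 × 21.7/1967.962 ≈ 0.242.
%ΔQ_A ≈ ε × %ΔP_B = 0.242 × (-27.3%) = -6.6%.

-6.6%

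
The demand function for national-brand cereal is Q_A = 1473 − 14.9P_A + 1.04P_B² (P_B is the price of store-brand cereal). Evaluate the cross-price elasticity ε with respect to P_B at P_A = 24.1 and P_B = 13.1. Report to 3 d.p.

At P_A = 24.1 and P_B = 13.1: Q_A = 1292.384.
∂Q_A/∂P_B = 2.08P_B = 2.08(13.1) = 27.2480.
ε = (∂Q_A/∂P_B)(P_B/Q_A) = 27.2480 × (13.1/1292.384) ≈ 0.276.
ε > 0: substitutes.

0.276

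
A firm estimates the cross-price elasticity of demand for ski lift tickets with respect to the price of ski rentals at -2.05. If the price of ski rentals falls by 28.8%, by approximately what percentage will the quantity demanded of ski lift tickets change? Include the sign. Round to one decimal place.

59.0%

%ΔQ ≈ ε × %ΔP of ski rentals = -2.05 × (-28.8%) = 59.0%.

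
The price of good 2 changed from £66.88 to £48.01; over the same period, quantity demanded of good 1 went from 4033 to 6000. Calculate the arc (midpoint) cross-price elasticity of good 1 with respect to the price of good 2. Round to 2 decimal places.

ΔQ_1 = 6000 − 4033 = 1967; ΔP_2 = 48.01 − 66.88 = -18.87.
Midpoints: Q̄_1 = 5016.5, P̄_2 = 57.44.
ε = (ΔQ_1/Q̄_1)/(ΔP_2/P̄_2) = (1967/5016.5)/(-18.87/57.44) ≈ -1.19.

-1.19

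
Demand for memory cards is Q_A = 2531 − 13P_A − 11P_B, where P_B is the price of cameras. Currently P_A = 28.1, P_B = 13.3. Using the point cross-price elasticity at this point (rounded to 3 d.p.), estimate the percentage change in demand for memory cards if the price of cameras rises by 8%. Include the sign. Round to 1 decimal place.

-0.6%

At P_A = 28.1, P_B = 13.3: Q_A = 2019.4.
∂Q_A/∂P_B = -11.
ε = (∂Q_A/∂P_B)(P_B/Q_A) = -11.0000 × 13.3/2019.4 ≈ -0.072.
%ΔQ_A ≈ ε × %ΔP_B = -0.072 × (8%) = -0.6%.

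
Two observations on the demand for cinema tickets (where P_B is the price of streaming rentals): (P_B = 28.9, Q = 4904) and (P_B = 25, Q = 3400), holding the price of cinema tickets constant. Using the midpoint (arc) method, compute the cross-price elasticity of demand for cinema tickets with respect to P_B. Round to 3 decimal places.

ΔQ_A = 3400 − 4904 = -1504; ΔP_B = 25 − 28.9 = -3.9.
Midpoints: Q̄_A = 4152.0, P̄_B = 26.95.
ε = (ΔQ_A/Q̄_A)/(ΔP_B/P̄_B) = (-1504/4152.0)/(-3.9/26.95) ≈ 2.503.

2.503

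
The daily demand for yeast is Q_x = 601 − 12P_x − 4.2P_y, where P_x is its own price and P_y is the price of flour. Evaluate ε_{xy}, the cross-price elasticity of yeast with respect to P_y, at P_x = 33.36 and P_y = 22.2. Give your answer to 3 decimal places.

At P_x = 33.36 and P_y = 22.2: Q_x = 107.44.
∂Q_x/∂P_y = -4.2.
ε = (∂Q_x/∂P_y)(P_y/Q_x) = -4.2 × (22.2/107.44) ≈ -0.868.
Since ε < 0, yeast and flour are complements.

-0.868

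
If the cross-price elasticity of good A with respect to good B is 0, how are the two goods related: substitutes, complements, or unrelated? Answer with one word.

unrelated

ε = 0: demand for good A does not respond to good B's price; the goods are unrelated.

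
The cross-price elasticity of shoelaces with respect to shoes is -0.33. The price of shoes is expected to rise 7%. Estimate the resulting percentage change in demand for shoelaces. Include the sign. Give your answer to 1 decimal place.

-2.3%

%ΔQ ≈ ε × %ΔP of shoes = -0.33 × (7%) = -2.3%.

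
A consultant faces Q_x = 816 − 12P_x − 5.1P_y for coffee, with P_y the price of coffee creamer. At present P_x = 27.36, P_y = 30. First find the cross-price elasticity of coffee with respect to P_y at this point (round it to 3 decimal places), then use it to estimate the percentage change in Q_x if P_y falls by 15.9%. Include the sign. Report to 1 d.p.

7.3%

At P_x = 27.36, P_y = 30: Q_x = 334.68.
∂Q_x/∂P_y = -5.1.
ε = (∂Q_x/∂P_y)(P_y/Q_x) = -5.1000 × 30/334.68 ≈ -0.457.
%ΔQ_x ≈ ε × %ΔP_y = -0.457 × (-15.9%) = 7.3%.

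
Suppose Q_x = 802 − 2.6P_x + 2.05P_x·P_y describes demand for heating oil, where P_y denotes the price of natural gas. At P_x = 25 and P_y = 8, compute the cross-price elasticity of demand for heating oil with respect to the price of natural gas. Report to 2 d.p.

0.36

At P_x = 25 and P_y = 8: Q_x = 1147.
∂Q_x/∂P_y = 2.05P_x = 2.05(25) = 51.2500.
ε = (∂Q_x/∂P_y)(P_y/Q_x) = 51.2500 × (8/1147) ≈ 0.36.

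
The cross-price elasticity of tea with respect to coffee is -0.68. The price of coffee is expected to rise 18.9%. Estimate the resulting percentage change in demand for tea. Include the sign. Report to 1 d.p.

%ΔQ ≈ ε × %ΔP of coffee = -0.68 × (18.9%) = -12.9%.
Demand for tea falls by about 12.9%.

-12.9%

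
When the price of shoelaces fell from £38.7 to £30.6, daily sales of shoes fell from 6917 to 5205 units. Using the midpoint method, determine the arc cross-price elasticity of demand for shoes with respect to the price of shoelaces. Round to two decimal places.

ΔQ_A = 5205 − 6917 = -1712; ΔP_B = 30.6 − 38.7 = -8.1.
Midpoints: Q̄_A = 6061.0, P̄_B = 34.65.
ε = (ΔQ_A/Q̄_A)/(ΔP_B/P̄_B) = (-1712/6061.0)/(-8.1/34.65) ≈ 1.21.
ε > 0: shoes and shoelaces are substitutes.

1.21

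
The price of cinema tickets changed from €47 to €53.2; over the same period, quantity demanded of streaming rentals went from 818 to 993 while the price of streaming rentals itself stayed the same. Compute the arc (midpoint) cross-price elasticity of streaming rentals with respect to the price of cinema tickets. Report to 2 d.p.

ΔQ_A = 993 − 818 = 175; ΔP_B = 53.2 − 47 = 6.2.
Midpoints: Q̄_A = 905.5, P̄_B = 50.10.
ε = (ΔQ_A/Q̄_A)/(ΔP_B/P̄_B) = (175/905.5)/(6.2/50.10) ≈ 1.56.

1.56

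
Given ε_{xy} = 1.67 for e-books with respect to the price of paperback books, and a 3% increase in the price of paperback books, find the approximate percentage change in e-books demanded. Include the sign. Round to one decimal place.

5.0%

%ΔQ ≈ ε × %ΔP of paperback books = 1.67 × (3%) = 5.0%.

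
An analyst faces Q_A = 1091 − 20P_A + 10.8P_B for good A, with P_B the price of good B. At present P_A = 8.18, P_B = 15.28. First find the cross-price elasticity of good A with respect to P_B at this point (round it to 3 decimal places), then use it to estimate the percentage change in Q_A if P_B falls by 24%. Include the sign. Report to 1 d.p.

At P_A = 8.18, P_B = 15.28: Q_A = 1092.424.
∂Q_A/∂P_B = 10.8.
ε = (∂Q_A/∂P_B)(P_B/Q_A) = 10.8000 × 15.28/1092.424 ≈ 0.151.
%ΔQ_A ≈ ε × %ΔP_B = 0.151 × (-24%) = -3.6%.

-3.6%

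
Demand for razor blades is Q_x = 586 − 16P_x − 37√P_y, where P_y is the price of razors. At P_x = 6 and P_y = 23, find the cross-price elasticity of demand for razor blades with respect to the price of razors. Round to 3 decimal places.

At P_x = 6 and P_y = 23: Q_x = 312.554.
∂Q_x/∂P_y = -37/(2√P_y) = -37/(2√23) = -3.8575.
ε = (∂Q_x/∂P_y)(P_y/Q_x) = -3.8575 × (23/312.554) ≈ -0.284.

-0.284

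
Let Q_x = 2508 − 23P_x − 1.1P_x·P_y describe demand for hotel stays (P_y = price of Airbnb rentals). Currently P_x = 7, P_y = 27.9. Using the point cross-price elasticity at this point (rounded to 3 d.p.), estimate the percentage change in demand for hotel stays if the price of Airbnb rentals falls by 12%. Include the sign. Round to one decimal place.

1.2%

At P_x = 7, P_y = 27.9: Q_x = 2132.17.
∂Q_x/∂P_y = -1.1P_x = -7.7000.
ε = (∂Q_x/∂P_y)(P_y/Q_x) = -7.7000 × 27.9/2132.17 ≈ -0.101.
%ΔQ_x ≈ ε × %ΔP_y = -0.101 × (-12%) = 1.2%.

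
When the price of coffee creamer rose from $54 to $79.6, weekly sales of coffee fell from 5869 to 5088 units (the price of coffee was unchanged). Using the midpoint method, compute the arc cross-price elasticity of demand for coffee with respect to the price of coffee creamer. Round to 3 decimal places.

-0.372

ΔQ_A = 5088 − 5869 = -781; ΔP_B = 79.6 − 54 = 25.6.
Midpoints: Q̄_A = 5478.5, P̄_B = 66.80.
ε = (ΔQ_A/Q̄_A)/(ΔP_B/P̄_B) = (-781/5478.5)/(25.6/66.80) ≈ -0.372.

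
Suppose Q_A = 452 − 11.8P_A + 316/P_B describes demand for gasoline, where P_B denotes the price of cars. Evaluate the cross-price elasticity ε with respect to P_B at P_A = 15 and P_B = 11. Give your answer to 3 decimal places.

At P_A = 15 and P_B = 11: Q_A = 303.727.
∂Q_A/∂P_B = −316/P_B² = -2.6116.
ε = (∂Q_A/∂P_B)(P_B/Q_A) = -2.6116 × (11/303.727) ≈ -0.095.
ε < 0: complements.

-0.095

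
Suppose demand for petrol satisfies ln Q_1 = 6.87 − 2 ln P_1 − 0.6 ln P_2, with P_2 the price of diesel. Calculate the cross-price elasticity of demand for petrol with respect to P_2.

In a log-linear (constant-elasticity) demand function, the coefficient on ln P_2 is the cross-price elasticity.
ε = -0.60. Negative, so petrol and diesel are complements.

-0.60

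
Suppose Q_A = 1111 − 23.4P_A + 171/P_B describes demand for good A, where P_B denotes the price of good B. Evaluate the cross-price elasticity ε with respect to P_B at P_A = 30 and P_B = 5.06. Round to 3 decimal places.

-0.076

At P_A = 30 and P_B = 5.06: Q_A = 442.794.
∂Q_A/∂P_B = −171/P_B² = -6.6787.
ε = (∂Q_A/∂P_B)(P_B/Q_A) = -6.6787 × (5.06/442.794) ≈ -0.076.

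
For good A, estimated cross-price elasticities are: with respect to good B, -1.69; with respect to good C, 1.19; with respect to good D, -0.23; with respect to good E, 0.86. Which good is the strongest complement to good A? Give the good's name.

Complements have ε < 0. The most negative value is -1.69 (good B).

good B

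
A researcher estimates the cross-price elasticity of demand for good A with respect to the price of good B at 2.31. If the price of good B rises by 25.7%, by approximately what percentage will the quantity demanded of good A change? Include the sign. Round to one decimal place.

59.4%

%ΔQ ≈ ε × %ΔP of good B = 2.31 × (25.7%) = 59.4%.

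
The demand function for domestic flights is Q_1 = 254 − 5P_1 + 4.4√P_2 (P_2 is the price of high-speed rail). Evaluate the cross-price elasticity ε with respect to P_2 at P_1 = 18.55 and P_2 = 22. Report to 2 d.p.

At P_1 = 18.55 and P_2 = 22: Q_1 = 181.888.
∂Q_1/∂P_2 = 4.4/(2√P_2) = 4.4/(2√22) = 0.4690.
ε = (∂Q_1/∂P_2)(P_2/Q_1) = 0.4690 × (22/181.888) ≈ 0.06.
ε > 0: substitutes.

0.06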